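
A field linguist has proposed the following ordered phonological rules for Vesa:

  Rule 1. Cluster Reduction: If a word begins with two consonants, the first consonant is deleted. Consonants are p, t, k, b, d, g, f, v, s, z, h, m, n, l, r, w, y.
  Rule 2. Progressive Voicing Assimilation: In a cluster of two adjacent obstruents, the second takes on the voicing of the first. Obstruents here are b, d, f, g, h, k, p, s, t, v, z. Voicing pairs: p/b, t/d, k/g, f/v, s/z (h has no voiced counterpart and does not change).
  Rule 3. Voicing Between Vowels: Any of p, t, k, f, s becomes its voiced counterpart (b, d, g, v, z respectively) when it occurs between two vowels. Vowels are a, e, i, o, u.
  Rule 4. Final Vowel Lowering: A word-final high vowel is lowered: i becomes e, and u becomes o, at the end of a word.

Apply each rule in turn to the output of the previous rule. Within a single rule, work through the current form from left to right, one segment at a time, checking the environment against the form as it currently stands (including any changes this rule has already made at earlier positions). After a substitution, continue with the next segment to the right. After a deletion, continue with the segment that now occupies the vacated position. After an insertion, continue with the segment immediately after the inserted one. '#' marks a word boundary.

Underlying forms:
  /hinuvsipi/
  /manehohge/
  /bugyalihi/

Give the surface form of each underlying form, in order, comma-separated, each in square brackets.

/hinuvsipi/:
  Rule 1 Cluster Reduction: no change — [hinuvsipi]
  Rule 2 Progressive Voicing Assimilation: [hinuvsipi] → [hinuvzipi]
  Rule 3 Voicing Between Vowels: [hinuvzipi] → [hinuvzibi]
  Rule 4 Final Vowel Lowering: [hinuvzibi] → [hinuvzibe]
/manehohge/:
  Rule 1 Cluster Reduction: no change — [manehohge]
  Rule 2 Progressive Voicing Assimilation: [manehohge] → [manehohke]
  Rule 3 Voicing Between Vowels: no change — [manehohke]
  Rule 4 Final Vowel Lowering: no change — [manehohke]
/bugyalihi/:
  Rule 1 Cluster Reduction: no change — [bugyalihi]
  Rule 2 Progressive Voicing Assimilation: no change — [bugyalihi]
  Rule 3 Voicing Between Vowels: no change — [bugyalihi]
  Rule 4 Final Vowel Lowering: [bugyalihi] → [bugyalihe]

[hinuvzibe], [manehohke], [bugyalihe]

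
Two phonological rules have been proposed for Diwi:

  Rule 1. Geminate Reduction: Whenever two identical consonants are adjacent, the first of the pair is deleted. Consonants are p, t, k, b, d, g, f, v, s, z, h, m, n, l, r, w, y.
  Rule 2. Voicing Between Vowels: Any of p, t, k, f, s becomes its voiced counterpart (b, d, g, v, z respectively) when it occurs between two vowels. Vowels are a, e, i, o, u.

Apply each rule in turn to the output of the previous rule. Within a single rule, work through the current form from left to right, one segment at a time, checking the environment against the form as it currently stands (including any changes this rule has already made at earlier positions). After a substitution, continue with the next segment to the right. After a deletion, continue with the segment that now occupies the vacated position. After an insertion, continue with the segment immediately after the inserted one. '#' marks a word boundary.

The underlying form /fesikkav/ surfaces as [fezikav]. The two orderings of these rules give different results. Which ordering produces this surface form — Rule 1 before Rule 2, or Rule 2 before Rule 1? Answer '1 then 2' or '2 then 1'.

2 then 1

Order 1 then 2:
  1 Geminate Reduction: [fesikkav] → [fesikav]
  2 Voicing Between Vowels: [fesikav] → [fezigav]
  result: [fezigav]
Order 2 then 1:
  2 Voicing Between Vowels: [fesikkav] → [fezikkav]
  1 Geminate Reduction: [fezikkav] → [fezikav]
  result: [fezikav]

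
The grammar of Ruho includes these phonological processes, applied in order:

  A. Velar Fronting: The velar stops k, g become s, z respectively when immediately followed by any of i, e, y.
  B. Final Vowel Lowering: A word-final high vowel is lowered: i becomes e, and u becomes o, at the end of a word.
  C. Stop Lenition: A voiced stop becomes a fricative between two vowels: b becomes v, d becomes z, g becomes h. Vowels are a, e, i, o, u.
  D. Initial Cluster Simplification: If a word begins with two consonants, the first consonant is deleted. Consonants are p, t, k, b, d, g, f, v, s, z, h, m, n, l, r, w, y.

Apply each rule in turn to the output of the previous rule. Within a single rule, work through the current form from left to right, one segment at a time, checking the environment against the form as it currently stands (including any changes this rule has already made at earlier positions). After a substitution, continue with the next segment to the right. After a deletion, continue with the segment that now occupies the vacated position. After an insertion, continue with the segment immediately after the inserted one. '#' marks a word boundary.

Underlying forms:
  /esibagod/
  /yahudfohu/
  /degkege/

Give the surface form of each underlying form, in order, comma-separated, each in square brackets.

[esivahod], [yahudfoho], [degseze]

/esibagod/:
  A Velar Fronting: no change — [esibagod]
  B Final Vowel Lowering: no change — [esibagod]
  C Stop Lenition: [esibagod] → [esivahod]
  D Initial Cluster Simplification: no change — [esivahod]
/yahudfohu/:
  A Velar Fronting: no change — [yahudfohu]
  B Final Vowel Lowering: [yahudfohu] → [yahudfoho]
  C Stop Lenition: no change — [yahudfoho]
  D Initial Cluster Simplification: no change — [yahudfoho]
/degkege/:
  A Velar Fronting: [degkege] → [degseze]
  B Final Vowel Lowering: no change — [degseze]
  C Stop Lenition: no change — [degseze]
  D Initial Cluster Simplification: no change — [degseze]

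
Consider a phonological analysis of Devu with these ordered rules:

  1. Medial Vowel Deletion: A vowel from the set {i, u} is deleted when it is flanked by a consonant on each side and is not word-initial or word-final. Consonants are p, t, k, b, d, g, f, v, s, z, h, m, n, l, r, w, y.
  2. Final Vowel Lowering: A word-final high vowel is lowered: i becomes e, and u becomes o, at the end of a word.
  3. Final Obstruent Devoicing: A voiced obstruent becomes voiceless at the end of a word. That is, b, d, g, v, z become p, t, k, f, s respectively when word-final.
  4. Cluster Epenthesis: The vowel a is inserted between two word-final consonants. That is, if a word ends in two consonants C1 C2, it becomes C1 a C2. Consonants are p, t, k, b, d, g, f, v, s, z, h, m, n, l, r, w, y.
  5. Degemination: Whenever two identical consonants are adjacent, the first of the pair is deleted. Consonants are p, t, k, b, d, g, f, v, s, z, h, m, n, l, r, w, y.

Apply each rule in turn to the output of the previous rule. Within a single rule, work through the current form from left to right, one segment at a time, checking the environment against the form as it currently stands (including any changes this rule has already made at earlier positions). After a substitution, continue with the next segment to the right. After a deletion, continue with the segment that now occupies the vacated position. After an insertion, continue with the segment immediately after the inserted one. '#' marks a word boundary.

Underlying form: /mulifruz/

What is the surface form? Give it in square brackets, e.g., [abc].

[mlfras]

1 Medial Vowel Deletion: [mulifruz] → [mlfrz]
2 Final Vowel Lowering: no change — [mlfrz]
3 Final Obstruent Devoicing: [mlfrz] → [mlfrs]
4 Cluster Epenthesis: [mlfrs] → [mlfras]
5 Degemination: no change — [mlfras]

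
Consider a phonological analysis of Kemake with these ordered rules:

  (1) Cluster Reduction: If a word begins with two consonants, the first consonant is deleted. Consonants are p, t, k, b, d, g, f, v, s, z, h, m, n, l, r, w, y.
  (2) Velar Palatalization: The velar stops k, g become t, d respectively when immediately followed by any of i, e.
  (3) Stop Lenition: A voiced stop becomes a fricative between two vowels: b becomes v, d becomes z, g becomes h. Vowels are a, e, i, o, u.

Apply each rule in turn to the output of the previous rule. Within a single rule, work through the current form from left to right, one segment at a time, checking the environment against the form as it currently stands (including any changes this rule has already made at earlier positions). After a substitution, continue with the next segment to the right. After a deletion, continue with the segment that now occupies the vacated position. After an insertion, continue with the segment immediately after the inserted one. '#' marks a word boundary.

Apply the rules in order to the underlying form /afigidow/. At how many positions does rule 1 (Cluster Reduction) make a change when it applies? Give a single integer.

0

(1) Cluster Reduction: no change — [afigidow]
(2) Velar Palatalization: [afigidow] → [afididow]
(3) Stop Lenition: [afididow] → [afizizow]
Rule 1 changed 0 position(s).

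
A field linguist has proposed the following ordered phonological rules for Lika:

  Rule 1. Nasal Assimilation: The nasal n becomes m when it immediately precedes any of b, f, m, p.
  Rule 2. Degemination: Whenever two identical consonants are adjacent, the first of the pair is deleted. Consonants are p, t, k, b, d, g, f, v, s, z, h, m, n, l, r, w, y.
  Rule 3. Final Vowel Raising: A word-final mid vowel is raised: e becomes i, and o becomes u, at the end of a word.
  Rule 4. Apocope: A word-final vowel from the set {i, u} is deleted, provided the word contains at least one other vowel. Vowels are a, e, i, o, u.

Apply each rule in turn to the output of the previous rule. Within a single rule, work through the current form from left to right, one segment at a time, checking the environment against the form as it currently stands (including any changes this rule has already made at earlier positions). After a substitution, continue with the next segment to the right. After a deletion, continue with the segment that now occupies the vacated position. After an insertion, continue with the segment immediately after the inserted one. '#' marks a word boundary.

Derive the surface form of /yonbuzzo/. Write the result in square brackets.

[yombuz]

Rule 1 Nasal Assimilation: [yonbuzzo] → [yombuzzo]
Rule 2 Degemination: [yombuzzo] → [yombuzo]
Rule 3 Final Vowel Raising: [yombuzo] → [yombuzu]
Rule 4 Apocope: [yombuzu] → [yombuz]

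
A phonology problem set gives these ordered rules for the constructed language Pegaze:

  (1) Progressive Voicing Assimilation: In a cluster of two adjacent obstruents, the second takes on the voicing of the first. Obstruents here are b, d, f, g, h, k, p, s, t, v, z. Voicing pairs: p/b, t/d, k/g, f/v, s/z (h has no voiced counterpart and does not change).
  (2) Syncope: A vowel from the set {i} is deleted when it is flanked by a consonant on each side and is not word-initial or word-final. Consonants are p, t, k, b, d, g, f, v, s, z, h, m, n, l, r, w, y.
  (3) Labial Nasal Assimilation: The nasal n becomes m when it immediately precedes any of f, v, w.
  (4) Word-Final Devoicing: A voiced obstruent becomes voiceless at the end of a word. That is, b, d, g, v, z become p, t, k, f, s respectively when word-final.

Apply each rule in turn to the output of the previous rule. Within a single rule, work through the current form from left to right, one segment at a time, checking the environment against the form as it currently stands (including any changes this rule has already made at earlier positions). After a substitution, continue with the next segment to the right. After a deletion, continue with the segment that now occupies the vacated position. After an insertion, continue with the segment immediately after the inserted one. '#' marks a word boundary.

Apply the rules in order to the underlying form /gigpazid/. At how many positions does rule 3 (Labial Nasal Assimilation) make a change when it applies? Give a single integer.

0

(1) Progressive Voicing Assimilation: [gigpazid] → [gigbazid]
(2) Syncope: [gigbazid] → [ggbazd]
(3) Labial Nasal Assimilation: no change — [ggbazd]
(4) Word-Final Devoicing: [ggbazd] → [ggbazt]
Rule 3 changed 0 position(s).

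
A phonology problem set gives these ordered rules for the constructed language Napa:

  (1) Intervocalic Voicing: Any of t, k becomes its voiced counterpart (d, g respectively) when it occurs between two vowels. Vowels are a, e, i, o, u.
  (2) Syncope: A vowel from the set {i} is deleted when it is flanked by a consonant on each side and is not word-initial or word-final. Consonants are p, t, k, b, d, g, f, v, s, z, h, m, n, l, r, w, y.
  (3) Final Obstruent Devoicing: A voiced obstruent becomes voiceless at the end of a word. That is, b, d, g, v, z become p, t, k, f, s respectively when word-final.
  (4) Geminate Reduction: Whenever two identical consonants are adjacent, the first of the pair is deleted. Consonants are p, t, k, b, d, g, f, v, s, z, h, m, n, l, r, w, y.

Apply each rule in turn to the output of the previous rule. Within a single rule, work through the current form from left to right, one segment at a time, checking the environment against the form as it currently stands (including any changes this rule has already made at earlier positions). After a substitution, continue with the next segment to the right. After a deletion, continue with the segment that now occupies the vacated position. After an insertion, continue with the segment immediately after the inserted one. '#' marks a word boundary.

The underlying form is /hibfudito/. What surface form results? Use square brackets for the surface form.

(1) Intervocalic Voicing: [hibfudito] → [hibfudido]
(2) Syncope: [hibfudido] → [hbfuddo]
(3) Final Obstruent Devoicing: no change — [hbfuddo]
(4) Geminate Reduction: [hbfuddo] → [hbfudo]

[hbfudo]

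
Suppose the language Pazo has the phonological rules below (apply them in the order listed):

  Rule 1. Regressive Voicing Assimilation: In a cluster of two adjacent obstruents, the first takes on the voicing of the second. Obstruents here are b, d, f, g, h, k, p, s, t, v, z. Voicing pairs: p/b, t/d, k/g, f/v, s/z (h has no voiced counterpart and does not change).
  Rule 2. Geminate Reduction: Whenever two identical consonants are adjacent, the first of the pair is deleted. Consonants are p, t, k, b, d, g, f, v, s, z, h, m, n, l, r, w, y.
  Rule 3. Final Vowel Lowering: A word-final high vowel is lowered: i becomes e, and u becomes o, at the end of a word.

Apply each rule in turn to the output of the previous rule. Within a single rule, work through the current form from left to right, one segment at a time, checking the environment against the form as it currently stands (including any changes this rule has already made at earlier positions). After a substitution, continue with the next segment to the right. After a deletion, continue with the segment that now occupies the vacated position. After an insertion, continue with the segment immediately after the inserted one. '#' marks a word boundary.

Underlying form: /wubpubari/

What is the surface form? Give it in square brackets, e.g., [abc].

[wupubare]

Rule 1 Regressive Voicing Assimilation: [wubpubari] → [wuppubari]
Rule 2 Geminate Reduction: [wuppubari] → [wupubari]
Rule 3 Final Vowel Lowering: [wupubari] → [wupubare]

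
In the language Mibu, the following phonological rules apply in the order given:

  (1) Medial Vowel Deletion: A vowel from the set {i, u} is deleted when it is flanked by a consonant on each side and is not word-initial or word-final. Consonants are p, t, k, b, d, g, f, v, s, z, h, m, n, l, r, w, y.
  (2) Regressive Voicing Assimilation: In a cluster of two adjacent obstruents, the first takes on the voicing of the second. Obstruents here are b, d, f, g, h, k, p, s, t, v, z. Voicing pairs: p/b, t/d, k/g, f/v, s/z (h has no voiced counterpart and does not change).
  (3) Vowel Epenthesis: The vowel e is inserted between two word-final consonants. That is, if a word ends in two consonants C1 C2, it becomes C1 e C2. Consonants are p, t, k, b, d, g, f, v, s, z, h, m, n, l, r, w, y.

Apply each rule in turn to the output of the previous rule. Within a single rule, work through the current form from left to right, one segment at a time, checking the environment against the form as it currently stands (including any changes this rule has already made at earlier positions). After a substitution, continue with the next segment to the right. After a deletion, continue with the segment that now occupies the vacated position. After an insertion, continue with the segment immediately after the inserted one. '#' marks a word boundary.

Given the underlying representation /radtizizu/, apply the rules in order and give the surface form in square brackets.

[ratdzzu]

(1) Medial Vowel Deletion: [radtizizu] → [radtzzu]
(2) Regressive Voicing Assimilation: [radtzzu] → [ratdzzu]
(3) Vowel Epenthesis: no change — [ratdzzu]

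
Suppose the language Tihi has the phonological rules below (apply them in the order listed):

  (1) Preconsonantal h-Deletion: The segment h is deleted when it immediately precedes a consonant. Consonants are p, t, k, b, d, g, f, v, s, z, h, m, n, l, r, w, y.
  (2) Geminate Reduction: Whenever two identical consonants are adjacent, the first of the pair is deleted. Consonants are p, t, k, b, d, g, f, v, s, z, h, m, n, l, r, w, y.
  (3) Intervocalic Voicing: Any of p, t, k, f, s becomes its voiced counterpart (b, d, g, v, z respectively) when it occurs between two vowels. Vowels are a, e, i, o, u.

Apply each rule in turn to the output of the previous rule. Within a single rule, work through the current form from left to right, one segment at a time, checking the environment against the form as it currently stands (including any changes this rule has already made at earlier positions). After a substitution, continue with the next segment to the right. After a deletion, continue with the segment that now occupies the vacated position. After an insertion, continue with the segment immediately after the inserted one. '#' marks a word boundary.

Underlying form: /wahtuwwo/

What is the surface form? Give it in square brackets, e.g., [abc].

(1) Preconsonantal h-Deletion: [wahtuwwo] → [watuwwo]
(2) Geminate Reduction: [watuwwo] → [watuwo]
(3) Intervocalic Voicing: [watuwo] → [waduwo]

[waduwo]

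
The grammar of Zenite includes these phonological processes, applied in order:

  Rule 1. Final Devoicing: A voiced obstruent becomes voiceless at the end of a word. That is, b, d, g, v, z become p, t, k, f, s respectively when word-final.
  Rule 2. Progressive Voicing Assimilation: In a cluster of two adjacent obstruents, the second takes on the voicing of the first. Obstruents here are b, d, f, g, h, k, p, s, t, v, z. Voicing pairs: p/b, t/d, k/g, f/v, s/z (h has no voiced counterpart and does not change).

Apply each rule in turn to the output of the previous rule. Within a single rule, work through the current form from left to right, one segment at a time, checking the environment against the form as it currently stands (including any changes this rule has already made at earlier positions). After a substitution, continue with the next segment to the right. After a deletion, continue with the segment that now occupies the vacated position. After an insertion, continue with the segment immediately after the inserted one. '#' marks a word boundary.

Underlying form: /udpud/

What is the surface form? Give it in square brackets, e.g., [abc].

[udbut]

Rule 1 Final Devoicing: [udpud] → [udput]
Rule 2 Progressive Voicing Assimilation: [udput] → [udbut]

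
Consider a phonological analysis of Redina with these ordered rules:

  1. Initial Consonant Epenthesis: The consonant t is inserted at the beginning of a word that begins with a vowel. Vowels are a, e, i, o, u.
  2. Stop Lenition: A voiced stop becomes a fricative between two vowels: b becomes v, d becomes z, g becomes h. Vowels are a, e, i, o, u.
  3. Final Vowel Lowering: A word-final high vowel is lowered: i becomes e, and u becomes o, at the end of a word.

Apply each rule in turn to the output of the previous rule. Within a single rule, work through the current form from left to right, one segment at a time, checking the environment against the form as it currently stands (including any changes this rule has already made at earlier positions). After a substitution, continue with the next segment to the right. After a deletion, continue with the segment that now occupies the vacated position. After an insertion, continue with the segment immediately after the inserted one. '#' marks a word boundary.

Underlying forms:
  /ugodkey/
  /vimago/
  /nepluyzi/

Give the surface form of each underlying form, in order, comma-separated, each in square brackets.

[tuhodkey], [vimaho], [nepluyze]

/ugodkey/:
  1 Initial Consonant Epenthesis: [ugodkey] → [tugodkey]
  2 Stop Lenition: [tugodkey] → [tuhodkey]
  3 Final Vowel Lowering: no change — [tuhodkey]
/vimago/:
  1 Initial Consonant Epenthesis: no change — [vimago]
  2 Stop Lenition: [vimago] → [vimaho]
  3 Final Vowel Lowering: no change — [vimaho]
/nepluyzi/:
  1 Initial Consonant Epenthesis: no change — [nepluyzi]
  2 Stop Lenition: no change — [nepluyzi]
  3 Final Vowel Lowering: [nepluyzi] → [nepluyze]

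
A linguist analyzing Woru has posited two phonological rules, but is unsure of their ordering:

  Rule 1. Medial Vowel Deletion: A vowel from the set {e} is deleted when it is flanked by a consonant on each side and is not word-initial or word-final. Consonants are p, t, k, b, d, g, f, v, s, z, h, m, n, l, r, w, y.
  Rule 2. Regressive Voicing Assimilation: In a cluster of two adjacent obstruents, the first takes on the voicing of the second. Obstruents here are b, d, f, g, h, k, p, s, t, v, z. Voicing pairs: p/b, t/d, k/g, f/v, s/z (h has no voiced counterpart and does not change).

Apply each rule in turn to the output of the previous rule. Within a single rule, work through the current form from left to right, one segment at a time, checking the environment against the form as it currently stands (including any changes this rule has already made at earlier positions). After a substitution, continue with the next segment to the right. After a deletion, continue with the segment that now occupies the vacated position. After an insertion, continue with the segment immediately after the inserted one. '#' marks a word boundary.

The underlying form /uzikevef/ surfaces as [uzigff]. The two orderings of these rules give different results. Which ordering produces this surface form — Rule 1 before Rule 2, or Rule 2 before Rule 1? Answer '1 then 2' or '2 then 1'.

1 then 2

Order 1 then 2:
  1 Medial Vowel Deletion: [uzikevef] → [uzikvf]
  2 Regressive Voicing Assimilation: [uzikvf] → [uzigff]
  result: [uzigff]
Order 2 then 1:
  2 Regressive Voicing Assimilation: no change — [uzikevef]
  1 Medial Vowel Deletion: [uzikevef] → [uzikvf]
  result: [uzikvf]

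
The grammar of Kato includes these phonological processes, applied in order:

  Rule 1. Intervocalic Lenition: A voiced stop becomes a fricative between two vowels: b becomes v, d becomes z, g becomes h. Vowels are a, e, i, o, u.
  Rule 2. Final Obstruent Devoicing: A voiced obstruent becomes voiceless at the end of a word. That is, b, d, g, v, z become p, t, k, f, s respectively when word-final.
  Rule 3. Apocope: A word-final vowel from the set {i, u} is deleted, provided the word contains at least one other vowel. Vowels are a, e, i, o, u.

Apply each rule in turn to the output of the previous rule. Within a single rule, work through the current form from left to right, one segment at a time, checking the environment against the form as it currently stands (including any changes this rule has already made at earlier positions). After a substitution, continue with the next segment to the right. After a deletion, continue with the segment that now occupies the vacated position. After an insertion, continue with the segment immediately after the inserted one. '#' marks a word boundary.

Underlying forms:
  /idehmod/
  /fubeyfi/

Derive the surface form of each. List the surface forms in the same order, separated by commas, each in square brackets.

/idehmod/:
  Rule 1 Intervocalic Lenition: [idehmod] → [izehmod]
  Rule 2 Final Obstruent Devoicing: [izehmod] → [izehmot]
  Rule 3 Apocope: no change — [izehmot]
/fubeyfi/:
  Rule 1 Intervocalic Lenition: [fubeyfi] → [fuveyfi]
  Rule 2 Final Obstruent Devoicing: no change — [fuveyfi]
  Rule 3 Apocope: [fuveyfi] → [fuveyf]

[izehmot], [fuveyf]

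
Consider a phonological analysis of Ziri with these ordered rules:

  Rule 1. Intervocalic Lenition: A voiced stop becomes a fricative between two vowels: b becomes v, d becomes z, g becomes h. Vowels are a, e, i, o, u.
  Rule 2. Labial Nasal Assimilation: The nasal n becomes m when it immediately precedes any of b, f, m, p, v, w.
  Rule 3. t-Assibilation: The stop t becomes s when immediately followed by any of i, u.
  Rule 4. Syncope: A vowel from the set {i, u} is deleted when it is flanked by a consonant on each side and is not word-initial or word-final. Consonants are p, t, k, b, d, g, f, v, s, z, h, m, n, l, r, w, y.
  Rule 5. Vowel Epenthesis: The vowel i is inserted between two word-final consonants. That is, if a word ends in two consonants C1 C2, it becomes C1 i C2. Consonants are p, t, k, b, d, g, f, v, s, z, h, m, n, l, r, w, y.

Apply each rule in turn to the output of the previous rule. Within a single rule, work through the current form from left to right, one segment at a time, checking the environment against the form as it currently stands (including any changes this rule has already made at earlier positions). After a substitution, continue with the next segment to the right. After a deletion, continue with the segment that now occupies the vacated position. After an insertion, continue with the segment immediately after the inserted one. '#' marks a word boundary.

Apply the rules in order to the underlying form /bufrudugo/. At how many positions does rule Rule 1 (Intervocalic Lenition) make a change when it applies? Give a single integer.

2

Rule 1 Intervocalic Lenition: [bufrudugo] → [bufruzuho]
Rule 2 Labial Nasal Assimilation: no change — [bufruzuho]
Rule 3 t-Assibilation: no change — [bufruzuho]
Rule 4 Syncope: [bufruzuho] → [bfrzho]
Rule 5 Vowel Epenthesis: no change — [bfrzho]
Rule Rule 1 changed 2 position(s).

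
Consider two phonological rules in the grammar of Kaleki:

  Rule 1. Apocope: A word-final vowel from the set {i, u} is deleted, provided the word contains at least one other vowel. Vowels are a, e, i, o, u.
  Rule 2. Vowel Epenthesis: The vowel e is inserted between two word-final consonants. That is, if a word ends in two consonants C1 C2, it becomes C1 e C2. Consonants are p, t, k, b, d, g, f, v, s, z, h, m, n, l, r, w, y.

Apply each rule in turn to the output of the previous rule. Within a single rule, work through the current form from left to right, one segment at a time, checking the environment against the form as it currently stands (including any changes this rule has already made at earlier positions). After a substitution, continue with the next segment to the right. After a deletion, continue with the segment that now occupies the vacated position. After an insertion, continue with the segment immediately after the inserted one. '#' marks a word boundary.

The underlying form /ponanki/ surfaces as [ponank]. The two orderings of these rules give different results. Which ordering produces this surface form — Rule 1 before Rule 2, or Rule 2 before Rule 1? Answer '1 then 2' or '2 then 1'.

Order 1 then 2:
  1 Apocope: [ponanki] → [ponank]
  2 Vowel Epenthesis: [ponank] → [ponanek]
  result: [ponanek]
Order 2 then 1:
  2 Vowel Epenthesis: no change — [ponanki]
  1 Apocope: [ponanki] → [ponank]
  result: [ponank]

2 then 1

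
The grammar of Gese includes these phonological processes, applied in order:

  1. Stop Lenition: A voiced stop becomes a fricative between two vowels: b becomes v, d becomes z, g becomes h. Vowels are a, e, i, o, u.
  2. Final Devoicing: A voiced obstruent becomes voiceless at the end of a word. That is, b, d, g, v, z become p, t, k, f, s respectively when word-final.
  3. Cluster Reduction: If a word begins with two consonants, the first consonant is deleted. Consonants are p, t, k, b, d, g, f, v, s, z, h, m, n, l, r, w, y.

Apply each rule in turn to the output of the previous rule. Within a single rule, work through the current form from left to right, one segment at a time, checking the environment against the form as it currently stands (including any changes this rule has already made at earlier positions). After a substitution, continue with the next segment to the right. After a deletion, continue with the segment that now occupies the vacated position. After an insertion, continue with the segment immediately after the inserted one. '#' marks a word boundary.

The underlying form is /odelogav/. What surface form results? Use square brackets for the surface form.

[ozelohaf]

1 Stop Lenition: [odelogav] → [ozelohav]
2 Final Devoicing: [ozelohav] → [ozelohaf]
3 Cluster Reduction: no change — [ozelohaf]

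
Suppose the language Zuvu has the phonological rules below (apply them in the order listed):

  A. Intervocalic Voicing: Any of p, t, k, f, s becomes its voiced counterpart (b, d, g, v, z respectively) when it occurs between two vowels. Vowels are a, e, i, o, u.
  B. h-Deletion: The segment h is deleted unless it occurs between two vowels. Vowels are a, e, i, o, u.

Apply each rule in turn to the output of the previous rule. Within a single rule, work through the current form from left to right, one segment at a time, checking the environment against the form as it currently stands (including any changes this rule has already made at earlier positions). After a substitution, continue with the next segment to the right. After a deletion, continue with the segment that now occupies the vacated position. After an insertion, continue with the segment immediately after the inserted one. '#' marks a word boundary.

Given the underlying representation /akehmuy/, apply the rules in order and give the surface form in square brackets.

[agemuy]

A Intervocalic Voicing: [akehmuy] → [agehmuy]
B h-Deletion: [agehmuy] → [agemuy]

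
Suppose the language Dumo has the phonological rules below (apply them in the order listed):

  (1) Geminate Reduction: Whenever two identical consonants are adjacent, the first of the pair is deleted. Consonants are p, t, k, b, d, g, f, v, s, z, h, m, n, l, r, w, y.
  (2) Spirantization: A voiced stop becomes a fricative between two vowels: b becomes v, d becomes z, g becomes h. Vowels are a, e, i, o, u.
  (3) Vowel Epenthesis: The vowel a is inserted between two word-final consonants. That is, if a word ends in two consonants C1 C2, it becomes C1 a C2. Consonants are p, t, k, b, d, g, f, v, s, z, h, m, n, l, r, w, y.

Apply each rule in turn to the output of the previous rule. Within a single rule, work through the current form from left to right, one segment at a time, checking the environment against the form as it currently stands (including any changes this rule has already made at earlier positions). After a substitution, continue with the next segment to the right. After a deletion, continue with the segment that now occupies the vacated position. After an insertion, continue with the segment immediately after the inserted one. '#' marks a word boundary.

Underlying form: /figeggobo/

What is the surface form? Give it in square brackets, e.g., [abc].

[fihehovo]

(1) Geminate Reduction: [figeggobo] → [figegobo]
(2) Spirantization: [figegobo] → [fihehovo]
(3) Vowel Epenthesis: no change — [fihehovo]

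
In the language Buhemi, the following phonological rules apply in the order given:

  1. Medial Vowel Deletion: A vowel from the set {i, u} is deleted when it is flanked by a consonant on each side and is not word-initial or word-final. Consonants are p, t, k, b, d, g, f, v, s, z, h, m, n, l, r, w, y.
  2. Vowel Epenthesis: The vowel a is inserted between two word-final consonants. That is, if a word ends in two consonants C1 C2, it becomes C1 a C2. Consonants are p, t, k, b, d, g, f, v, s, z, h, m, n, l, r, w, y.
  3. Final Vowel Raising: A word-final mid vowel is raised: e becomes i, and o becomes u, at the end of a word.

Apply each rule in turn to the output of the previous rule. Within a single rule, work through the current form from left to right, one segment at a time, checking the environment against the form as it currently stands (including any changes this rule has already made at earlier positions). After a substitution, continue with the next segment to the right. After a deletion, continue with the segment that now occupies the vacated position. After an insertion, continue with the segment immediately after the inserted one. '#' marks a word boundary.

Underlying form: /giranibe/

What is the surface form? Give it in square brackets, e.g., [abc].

[granbi]

1 Medial Vowel Deletion: [giranibe] → [granbe]
2 Vowel Epenthesis: no change — [granbe]
3 Final Vowel Raising: [granbe] → [granbi]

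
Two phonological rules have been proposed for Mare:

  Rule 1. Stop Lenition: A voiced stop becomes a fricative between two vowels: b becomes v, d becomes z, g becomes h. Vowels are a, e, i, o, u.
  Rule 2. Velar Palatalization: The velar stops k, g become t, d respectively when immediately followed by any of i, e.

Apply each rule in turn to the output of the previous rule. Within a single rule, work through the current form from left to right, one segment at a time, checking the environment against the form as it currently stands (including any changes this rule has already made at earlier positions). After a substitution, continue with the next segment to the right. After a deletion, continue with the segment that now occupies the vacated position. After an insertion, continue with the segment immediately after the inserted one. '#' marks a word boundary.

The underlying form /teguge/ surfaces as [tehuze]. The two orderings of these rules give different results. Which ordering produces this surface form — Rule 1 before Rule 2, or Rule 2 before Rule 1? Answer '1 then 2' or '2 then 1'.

Order 1 then 2:
  1 Stop Lenition: [teguge] → [tehuhe]
  2 Velar Palatalization: no change — [tehuhe]
  result: [tehuhe]
Order 2 then 1:
  2 Velar Palatalization: [teguge] → [tegude]
  1 Stop Lenition: [tegude] → [tehuze]
  result: [tehuze]

2 then 1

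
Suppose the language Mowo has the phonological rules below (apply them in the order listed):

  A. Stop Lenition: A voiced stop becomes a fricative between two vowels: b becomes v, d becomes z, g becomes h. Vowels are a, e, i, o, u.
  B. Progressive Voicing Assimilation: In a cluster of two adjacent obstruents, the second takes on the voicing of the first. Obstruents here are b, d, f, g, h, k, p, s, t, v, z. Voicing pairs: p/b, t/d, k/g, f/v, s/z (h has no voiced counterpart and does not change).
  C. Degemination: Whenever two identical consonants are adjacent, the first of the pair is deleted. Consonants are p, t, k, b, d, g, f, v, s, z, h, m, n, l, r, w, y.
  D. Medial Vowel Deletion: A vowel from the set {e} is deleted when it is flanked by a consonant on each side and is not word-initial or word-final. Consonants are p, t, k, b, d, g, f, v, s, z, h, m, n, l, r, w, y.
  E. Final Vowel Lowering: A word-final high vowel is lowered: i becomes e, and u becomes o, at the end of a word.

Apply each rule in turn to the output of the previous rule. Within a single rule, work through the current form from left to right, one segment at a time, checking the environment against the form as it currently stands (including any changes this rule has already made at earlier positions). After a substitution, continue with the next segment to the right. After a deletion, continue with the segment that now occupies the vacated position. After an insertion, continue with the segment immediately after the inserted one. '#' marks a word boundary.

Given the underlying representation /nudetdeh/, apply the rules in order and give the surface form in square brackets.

[nuzth]

A Stop Lenition: [nudetdeh] → [nuzetdeh]
B Progressive Voicing Assimilation: [nuzetdeh] → [nuzetteh]
C Degemination: [nuzetteh] → [nuzeteh]
D Medial Vowel Deletion: [nuzeteh] → [nuzth]
E Final Vowel Lowering: no change — [nuzth]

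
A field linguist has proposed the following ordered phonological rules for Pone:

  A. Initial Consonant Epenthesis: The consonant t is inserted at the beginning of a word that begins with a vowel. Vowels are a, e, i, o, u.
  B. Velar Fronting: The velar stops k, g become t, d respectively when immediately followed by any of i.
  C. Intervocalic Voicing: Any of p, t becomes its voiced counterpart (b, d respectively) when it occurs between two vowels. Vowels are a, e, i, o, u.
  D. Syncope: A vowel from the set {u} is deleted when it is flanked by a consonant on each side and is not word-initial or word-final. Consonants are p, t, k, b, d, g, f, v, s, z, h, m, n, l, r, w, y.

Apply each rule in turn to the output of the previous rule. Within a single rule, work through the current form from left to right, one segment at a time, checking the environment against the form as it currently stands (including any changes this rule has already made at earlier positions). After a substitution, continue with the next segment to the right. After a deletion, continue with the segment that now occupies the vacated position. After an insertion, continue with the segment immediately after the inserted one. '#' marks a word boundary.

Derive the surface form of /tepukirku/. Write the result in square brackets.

[tebdirku]

A Initial Consonant Epenthesis: no change — [tepukirku]
B Velar Fronting: [tepukirku] → [teputirku]
C Intervocalic Voicing: [teputirku] → [tebudirku]
D Syncope: [tebudirku] → [tebdirku]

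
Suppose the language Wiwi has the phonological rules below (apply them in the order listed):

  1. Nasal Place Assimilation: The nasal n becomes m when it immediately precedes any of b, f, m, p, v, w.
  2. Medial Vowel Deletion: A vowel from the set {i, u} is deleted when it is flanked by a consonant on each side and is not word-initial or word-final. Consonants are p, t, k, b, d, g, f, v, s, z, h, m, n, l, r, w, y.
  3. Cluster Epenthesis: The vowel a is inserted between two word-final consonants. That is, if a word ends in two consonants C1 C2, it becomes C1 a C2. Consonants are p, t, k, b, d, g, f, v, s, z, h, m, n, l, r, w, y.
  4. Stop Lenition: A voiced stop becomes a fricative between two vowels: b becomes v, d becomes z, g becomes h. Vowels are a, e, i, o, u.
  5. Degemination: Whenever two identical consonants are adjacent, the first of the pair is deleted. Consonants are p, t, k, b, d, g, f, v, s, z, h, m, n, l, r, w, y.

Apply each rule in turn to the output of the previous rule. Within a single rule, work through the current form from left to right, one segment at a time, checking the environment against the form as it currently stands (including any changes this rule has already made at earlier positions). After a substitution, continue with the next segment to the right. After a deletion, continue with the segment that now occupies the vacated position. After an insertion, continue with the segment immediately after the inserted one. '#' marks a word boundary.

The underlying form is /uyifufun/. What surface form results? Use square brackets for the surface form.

[uyfan]

1 Nasal Place Assimilation: no change — [uyifufun]
2 Medial Vowel Deletion: [uyifufun] → [uyffn]
3 Cluster Epenthesis: [uyffn] → [uyffan]
4 Stop Lenition: no change — [uyffan]
5 Degemination: [uyffan] → [uyfan]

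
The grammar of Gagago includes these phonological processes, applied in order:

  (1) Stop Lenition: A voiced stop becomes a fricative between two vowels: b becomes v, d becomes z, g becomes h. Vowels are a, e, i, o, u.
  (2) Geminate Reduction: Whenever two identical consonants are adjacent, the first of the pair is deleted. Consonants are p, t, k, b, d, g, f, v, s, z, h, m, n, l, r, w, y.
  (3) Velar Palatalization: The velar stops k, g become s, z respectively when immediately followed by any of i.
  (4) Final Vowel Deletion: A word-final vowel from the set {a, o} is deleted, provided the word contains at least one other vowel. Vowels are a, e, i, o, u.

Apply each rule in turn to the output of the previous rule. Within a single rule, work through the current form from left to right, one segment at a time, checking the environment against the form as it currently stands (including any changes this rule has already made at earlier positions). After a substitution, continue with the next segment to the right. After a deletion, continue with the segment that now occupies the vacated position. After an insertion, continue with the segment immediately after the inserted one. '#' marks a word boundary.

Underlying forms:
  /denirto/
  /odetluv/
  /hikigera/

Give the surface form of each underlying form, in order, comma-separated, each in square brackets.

/denirto/:
  (1) Stop Lenition: no change — [denirto]
  (2) Geminate Reduction: no change — [denirto]
  (3) Velar Palatalization: no change — [denirto]
  (4) Final Vowel Deletion: [denirto] → [denirt]
/odetluv/:
  (1) Stop Lenition: [odetluv] → [ozetluv]
  (2) Geminate Reduction: no change — [ozetluv]
  (3) Velar Palatalization: no change — [ozetluv]
  (4) Final Vowel Deletion: no change — [ozetluv]
/hikigera/:
  (1) Stop Lenition: [hikigera] → [hikihera]
  (2) Geminate Reduction: no change — [hikihera]
  (3) Velar Palatalization: [hikihera] → [hisihera]
  (4) Final Vowel Deletion: [hisihera] → [hisiher]

[denirt], [ozetluv], [hisiher]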